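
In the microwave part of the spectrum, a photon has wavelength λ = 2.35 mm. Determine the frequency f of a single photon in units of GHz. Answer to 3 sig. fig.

128 GHz

In SI units: λ = 2.35 mm = 0.00235 m.
For a photon f = c/λ, so f = 1.276e11 Hz.
Converting to GHz: f = 127.6 GHz ≈ 128 GHz.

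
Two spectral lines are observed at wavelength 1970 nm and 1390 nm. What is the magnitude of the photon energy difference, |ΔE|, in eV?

Using E = hc/λ: E₁ = 1.008e-19 J, E₂ = 1.429e-19 J.
|ΔE| = |1.008e-19 − 1.429e-19| = 4.21e-20 J = 0.263 eV.

0.263 eV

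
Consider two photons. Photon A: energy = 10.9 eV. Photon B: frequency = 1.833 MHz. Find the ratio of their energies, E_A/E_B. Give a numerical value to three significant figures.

1.44e9

E_A = 1.746e-18 J (from energy = 10.9 eV, via E given directly).
E_B = 1.215e-27 J (from frequency = 1.833 MHz, via E = hf).
Ratio = 1.746e-18 / 1.215e-27 = 1.44e9.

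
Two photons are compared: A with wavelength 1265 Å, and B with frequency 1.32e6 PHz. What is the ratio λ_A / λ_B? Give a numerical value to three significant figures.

5.57e5

λ_A = 1.265e-7 m (from wavelength = 1265 Å, via λ given directly).
λ_B = 2.271e-13 m (from frequency = 1.32e6 PHz, via λ = c/f).
Ratio = 1.265e-7 / 2.271e-13 = 5.57e5.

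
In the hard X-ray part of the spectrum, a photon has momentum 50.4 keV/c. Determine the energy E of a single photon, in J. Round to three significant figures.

8.07 × 10^-15 J

Take c = 2.99792458 × 10^8 m/s, 1 eV = 1.602176634 × 10^-19 J.
In SI units: p = 50.4 keV/c = 2.6935 × 10^-23 kg·m/s.
Apply E = pc: E = 8.075 × 10^-15 J.
So E ≈ 8.07 × 10^-15 J.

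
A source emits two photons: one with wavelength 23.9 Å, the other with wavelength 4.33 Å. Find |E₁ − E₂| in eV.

2340 eV

Using E = hc/λ: E₁ = 8.311·10^-17 J, E₂ = 4.588·10^-16 J.
|ΔE| = |8.311·10^-17 − 4.588·10^-16| = 3.76·10^-16 J = 2340 eV.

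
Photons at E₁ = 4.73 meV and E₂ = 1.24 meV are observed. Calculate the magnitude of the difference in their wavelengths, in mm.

0.738 mm

Using λ = hc/E: λ₁ = 2.621 × 10^-4 m, λ₂ = 9.999 × 10^-4 m.
|Δλ| = |2.621 × 10^-4 − 9.999 × 10^-4| = 7.38 × 10^-4 m = 0.738 mm.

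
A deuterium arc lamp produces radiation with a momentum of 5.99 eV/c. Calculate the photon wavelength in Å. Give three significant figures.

2070 Å

(h = 6.62607015 × 10^-34 J·s, c = 2.99792458 × 10^8 m/s, 1 eV = 1.602176634 × 10^-19 J.)
First convert: p = 5.99 eV/c = 3.2012 × 10^-27 kg·m/s.
Apply λ = h/p: λ = 2.070 × 10^-7 m.
Converting to Å: λ = 2070 Å ≈ 2070 Å.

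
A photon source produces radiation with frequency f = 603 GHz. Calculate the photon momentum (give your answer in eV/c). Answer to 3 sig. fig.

2.49·10^-3 eV/c

First convert: f = 603 GHz = 6.03·10^11 Hz.
Since p = hf/c for a photon, p = 1.333·10^-30 kg·m/s.
Converting to eV/c: p = 0.002494 eV/c ≈ 2.49·10^-3 eV/c.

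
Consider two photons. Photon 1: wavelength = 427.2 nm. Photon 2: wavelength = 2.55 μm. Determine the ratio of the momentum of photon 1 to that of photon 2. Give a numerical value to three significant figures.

5.97

p_1 = 1.551e-27 kg·m/s (from wavelength = 427.2 nm, via p = h/λ).
p_2 = 2.598e-28 kg·m/s (from wavelength = 2.55 μm, via p = h/λ).
Ratio = 1.551e-27 / 2.598e-28 = 5.97.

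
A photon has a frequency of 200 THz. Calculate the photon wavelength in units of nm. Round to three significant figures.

1500 nm

(c = 2.99792458 × 10^8 m/s.)
First convert: f = 200 THz = 2.0 × 10^14 Hz.
Apply λ = c/f: λ = 1.499 × 10^-6 m.
Converting to nm: λ = 1499 nm ≈ 1500 nm.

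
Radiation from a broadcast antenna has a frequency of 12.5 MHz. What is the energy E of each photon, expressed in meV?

5.17 × 10^-5 meV

Use h = 6.62607015 × 10^-34 J·s, 1 eV = 1.602176634 × 10^-19 J.
First convert: f = 12.5 MHz = 1.25 × 10^7 Hz.
For a photon E = hf, so E = 8.283 × 10^-27 J.
Converting to meV: E = 5.170 × 10^-5 meV ≈ 5.17 × 10^-5 meV.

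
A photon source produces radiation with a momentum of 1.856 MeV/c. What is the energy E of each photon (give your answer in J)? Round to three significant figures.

Take c = 2.99792458 × 10^8 m/s, 1 eV = 1.602176634 × 10^-19 J.
Convert to SI: p = 1.856 MeV/c = 9.9190 × 10^-22 kg·m/s.
Since E = pc for a photon, E = 2.974 × 10^-13 J.
So E ≈ 2.97 × 10^-13 J.

2.97 × 10^-13 J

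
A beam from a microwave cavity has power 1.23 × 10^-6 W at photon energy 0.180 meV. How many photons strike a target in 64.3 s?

Total energy: E_total = P·t = 1.23 × 10^-6 × 64.3 = 7.909 × 10^-5 J.
Per-photon energy: E = 2.884 × 10^-23 J.
N = E_total / E_photon = 2.74 × 10^18.

2.74 × 10^18 photons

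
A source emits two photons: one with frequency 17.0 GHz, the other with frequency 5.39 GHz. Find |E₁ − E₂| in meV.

Using E = hf: E₁ = 1.126e-23 J, E₂ = 3.571e-24 J.
|ΔE| = |1.126e-23 − 3.571e-24| = 7.69e-24 J = 0.0480 meV.

0.0480 meV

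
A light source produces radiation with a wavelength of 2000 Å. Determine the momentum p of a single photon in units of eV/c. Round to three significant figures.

In SI units: λ = 2000 Å = 2.0·10^-7 m.
The photon relation is p = h/λ, giving p = 3.313·10^-27 kg·m/s.
Converting to eV/c: p = 6.199 eV/c ≈ 6.20 eV/c.

6.20 eV/c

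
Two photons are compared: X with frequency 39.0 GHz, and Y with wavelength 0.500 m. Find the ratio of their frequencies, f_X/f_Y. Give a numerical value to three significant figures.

f_X = 3.900 × 10^10 Hz (from frequency = 39.0 GHz, via f given directly).
f_Y = 5.996 × 10^8 Hz (from wavelength = 0.500 m, via f = c/λ).
Ratio = 3.900 × 10^10 / 5.996 × 10^8 = 65.0.

65.0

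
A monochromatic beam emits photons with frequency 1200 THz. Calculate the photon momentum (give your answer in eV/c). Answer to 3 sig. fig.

4.96 eV/c

Use h = 6.62607015·10^-34 J·s, c = 2.99792458·10^8 m/s, 1 eV = 1.602176634·10^-19 J.
In SI units: f = 1200 THz = 1.2·10^15 Hz.
For a photon p = hf/c, so p = 2.652·10^-27 kg·m/s.
Converting to eV/c: p = 4.963 eV/c ≈ 4.96 eV/c.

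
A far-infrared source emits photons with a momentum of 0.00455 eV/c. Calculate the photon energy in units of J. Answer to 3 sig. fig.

First convert: p = 0.00455 eV/c = 2.4317e-30 kg·m/s.
The photon relation is E = pc, giving E = 7.290e-22 J.
So E ≈ 7.29e-22 J.

7.29e-22 J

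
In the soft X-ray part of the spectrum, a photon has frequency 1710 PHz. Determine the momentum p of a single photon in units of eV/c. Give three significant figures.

7070 eV/c

Convert to SI: f = 1710 PHz = 1.71·10^18 Hz.
Since p = hf/c for a photon, p = 3.779·10^-24 kg·m/s.
Converting to eV/c: p = 7072 eV/c ≈ 7070 eV/c.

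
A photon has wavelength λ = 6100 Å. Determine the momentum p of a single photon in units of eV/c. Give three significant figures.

Convert to SI: λ = 6100 Å = 6.1·10^-7 m.
The photon relation is p = h/λ, giving p = 1.086·10^-27 kg·m/s.
Converting to eV/c: p = 2.033 eV/c ≈ 2.03 eV/c.

2.03 eV/c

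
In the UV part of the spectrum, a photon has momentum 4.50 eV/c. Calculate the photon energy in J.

First convert: p = 4.50 eV/c = 2.4049e-27 kg·m/s.
Since E = pc for a photon, E = 7.210e-19 J.
So E ≈ 7.21e-19 J.

7.21e-19 J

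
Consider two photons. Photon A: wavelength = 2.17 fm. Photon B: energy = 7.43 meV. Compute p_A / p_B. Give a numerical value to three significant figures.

7.69e10

p_A = 3.053e-19 kg·m/s (from wavelength = 2.17 fm, via p = h/λ).
p_B = 3.971e-30 kg·m/s (from energy = 7.43 meV, via p = E/c).
Ratio = 3.053e-19 / 3.971e-30 = 7.69e10.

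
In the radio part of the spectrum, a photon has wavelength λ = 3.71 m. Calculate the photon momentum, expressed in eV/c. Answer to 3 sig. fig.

Take h = 6.62607015e-34 J·s, c = 2.99792458e8 m/s, 1 eV = 1.602176634e-19 J.
Since p = h/λ for a photon, p = 1.786e-34 kg·m/s.
Converting to eV/c: p = 3.342e-7 eV/c ≈ 3.34e-7 eV/c.

3.34e-7 eV/c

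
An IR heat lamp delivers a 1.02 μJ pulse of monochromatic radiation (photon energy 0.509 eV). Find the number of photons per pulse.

Per-photon energy: E = 8.155·10^-20 J (from energy = 0.509 eV).
N = E_total / E_photon = 1.02·10^-6 J / 8.155·10^-20 J = 1.25·10^13.

1.25·10^13 photons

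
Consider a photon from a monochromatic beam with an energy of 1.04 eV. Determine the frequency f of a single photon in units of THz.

251 THz

Use h = 6.62607015e-34 J·s, 1 eV = 1.602176634e-19 J.
First convert: E = 1.04 eV = 1.6663e-19 J.
Since f = E/h for a photon, f = 2.515e14 Hz.
Converting to THz: f = 251.5 THz ≈ 251 THz.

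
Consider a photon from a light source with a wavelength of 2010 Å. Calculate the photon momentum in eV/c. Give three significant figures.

6.17 eV/c

Use h = 6.62607015e-34 J·s, c = 2.99792458e8 m/s, 1 eV = 1.602176634e-19 J.
Convert to SI: λ = 2010 Å = 2.01e-7 m.
For a photon p = h/λ, so p = 3.297e-27 kg·m/s.
Converting to eV/c: p = 6.168 eV/c ≈ 6.17 eV/c.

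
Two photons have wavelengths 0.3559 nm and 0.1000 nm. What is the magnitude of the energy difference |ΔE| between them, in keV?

8.91 keV

Using E = hc/λ: E₁ = 5.5815e-16 J, E₂ = 1.9864e-15 J.
|ΔE| = |5.5815e-16 − 1.9864e-15| = 1.43e-15 J = 8.91 keV.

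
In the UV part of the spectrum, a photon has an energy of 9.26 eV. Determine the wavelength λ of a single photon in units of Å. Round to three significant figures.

(h = 6.62607015e-34 J·s, c = 2.99792458e8 m/s, 1 eV = 1.602176634e-19 J.)
First convert: E = 9.26 eV = 1.4836e-18 J.
For a photon λ = hc/E, so λ = 1.339e-7 m.
Converting to Å: λ = 1339 Å ≈ 1340 Å.

1340 Å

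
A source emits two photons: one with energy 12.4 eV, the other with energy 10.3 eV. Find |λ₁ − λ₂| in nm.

Using λ = hc/E: λ₁ = 9.999·10^-8 m, λ₂ = 1.204·10^-7 m.
|Δλ| = |9.999·10^-8 − 1.204·10^-7| = 2.04·10^-8 m = 20.4 nm.

20.4 nm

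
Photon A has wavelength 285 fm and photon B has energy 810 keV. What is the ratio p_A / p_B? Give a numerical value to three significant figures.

p_A = 2.325 × 10^-21 kg·m/s (from wavelength = 285 fm, via p = h/λ).
p_B = 4.329 × 10^-22 kg·m/s (from energy = 810 keV, via p = E/c).
Ratio = 2.325 × 10^-21 / 4.329 × 10^-22 = 5.37.

5.37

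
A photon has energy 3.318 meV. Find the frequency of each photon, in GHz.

In SI units: E = 3.318 meV = 5.3160e-22 J.
Since f = E/h for a photon, f = 8.023e11 Hz.
Converting to GHz: f = 802.3 GHz ≈ 802 GHz.

802 GHz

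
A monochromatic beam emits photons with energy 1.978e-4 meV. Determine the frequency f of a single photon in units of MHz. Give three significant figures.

47.8 MHz

(h = 6.62607015e-34 J·s, 1 eV = 1.602176634e-19 J.)
First convert: E = 1.978e-4 meV = 3.1691e-26 J.
Apply f = E/h: f = 4.783e7 Hz.
Converting to MHz: f = 47.83 MHz ≈ 47.8 MHz.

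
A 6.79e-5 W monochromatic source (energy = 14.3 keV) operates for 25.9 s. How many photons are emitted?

7.68e11 photons

Total energy: E_total = P·t = 6.79e-5 × 25.9 = 0.001759 J.
Per-photon energy: E = 2.291e-15 J.
N = E_total / E_photon = 7.68e11.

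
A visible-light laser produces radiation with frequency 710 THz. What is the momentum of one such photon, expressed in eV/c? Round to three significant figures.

2.94 eV/c

In SI units: f = 710 THz = 7.1 × 10^14 Hz.
Apply p = hf/c: p = 1.569 × 10^-27 kg·m/s.
Converting to eV/c: p = 2.936 eV/c ≈ 2.94 eV/c.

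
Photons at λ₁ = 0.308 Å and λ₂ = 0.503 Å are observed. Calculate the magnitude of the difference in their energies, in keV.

Using E = hc/λ: E₁ = 6.449·10^-15 J, E₂ = 3.949·10^-15 J.
|ΔE| = |6.449·10^-15 − 3.949·10^-15| = 2.50·10^-15 J = 15.6 keV.

15.6 keV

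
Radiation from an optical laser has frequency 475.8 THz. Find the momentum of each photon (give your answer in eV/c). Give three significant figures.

Use h = 6.62607015e-34 J·s, c = 2.99792458e8 m/s, 1 eV = 1.602176634e-19 J.
Convert to SI: f = 475.8 THz = 4.758e14 Hz.
The photon relation is p = hf/c, giving p = 1.052e-27 kg·m/s.
Converting to eV/c: p = 1.968 eV/c ≈ 1.97 eV/c.

1.97 eV/c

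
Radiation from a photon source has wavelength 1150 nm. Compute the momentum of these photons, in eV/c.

(h = 6.62607015 × 10^-34 J·s, c = 2.99792458 × 10^8 m/s, 1 eV = 1.602176634 × 10^-19 J.)
In SI units: λ = 1150 nm = 1.15 × 10^-6 m.
Since p = h/λ for a photon, p = 5.762 × 10^-28 kg·m/s.
Converting to eV/c: p = 1.078 eV/c ≈ 1.08 eV/c.

1.08 eV/c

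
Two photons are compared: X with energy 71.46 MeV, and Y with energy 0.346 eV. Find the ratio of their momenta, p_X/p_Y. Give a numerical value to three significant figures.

2.07 × 10^8

p_X = 3.819 × 10^-20 kg·m/s (from energy = 71.46 MeV, via p = E/c).
p_Y = 1.849 × 10^-28 kg·m/s (from energy = 0.346 eV, via p = E/c).
Ratio = 3.819 × 10^-20 / 1.849 × 10^-28 = 2.07 × 10^8.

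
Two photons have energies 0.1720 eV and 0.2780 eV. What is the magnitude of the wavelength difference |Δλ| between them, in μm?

2.75 μm

Using λ = hc/E: λ₁ = 7.2084e-6 m, λ₂ = 4.4599e-6 m.
|Δλ| = |7.2084e-6 − 4.4599e-6| = 2.75e-6 m = 2.75 μm.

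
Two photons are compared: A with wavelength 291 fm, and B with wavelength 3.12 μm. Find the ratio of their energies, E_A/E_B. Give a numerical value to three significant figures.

E_A = 6.826e-13 J (from wavelength = 291 fm, via E = hc/λ).
E_B = 6.367e-20 J (from wavelength = 3.12 μm, via E = hc/λ).
Ratio = 6.826e-13 / 6.367e-20 = 1.07e7.

1.07e7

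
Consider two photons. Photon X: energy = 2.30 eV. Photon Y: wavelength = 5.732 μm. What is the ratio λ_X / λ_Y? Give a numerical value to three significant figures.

0.0940

λ_X = 5.391·10^-7 m (from energy = 2.30 eV, via λ = hc/E).
λ_Y = 5.732·10^-6 m (from wavelength = 5.732 μm, via λ given directly).
Ratio = 5.391·10^-7 / 5.732·10^-6 = 0.0940.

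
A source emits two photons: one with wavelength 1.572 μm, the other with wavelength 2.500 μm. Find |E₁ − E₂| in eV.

0.293 eV

Using E = hc/λ: E₁ = 1.2636 × 10^-19 J, E₂ = 7.9458 × 10^-20 J.
|ΔE| = |1.2636 × 10^-19 − 7.9458 × 10^-20| = 4.69 × 10^-20 J = 0.293 eV.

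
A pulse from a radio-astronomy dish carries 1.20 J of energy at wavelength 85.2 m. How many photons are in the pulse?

5.15 × 10^26 photons

Per-photon energy: E = 2.332 × 10^-27 J (from wavelength = 85.2 m).
N = E_total / E_photon = 1.20 J / 2.332 × 10^-27 J = 5.15 × 10^26.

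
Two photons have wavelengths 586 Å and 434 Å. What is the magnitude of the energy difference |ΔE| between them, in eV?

7.41 eV

Using E = hc/λ: E₁ = 3.390 × 10^-18 J, E₂ = 4.577 × 10^-18 J.
|ΔE| = |3.390 × 10^-18 − 4.577 × 10^-18| = 1.19 × 10^-18 J = 7.41 eV.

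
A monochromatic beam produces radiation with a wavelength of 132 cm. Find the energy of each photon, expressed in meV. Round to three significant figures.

Use h = 6.62607015 × 10^-34 J·s, c = 2.99792458 × 10^8 m/s, 1 eV = 1.602176634 × 10^-19 J.
First convert: λ = 132 cm = 1.32 m.
Apply E = hc/λ: E = 1.505 × 10^-25 J.
Converting to meV: E = 9.393 × 10^-4 meV ≈ 9.39 × 10^-4 meV.

9.39 × 10^-4 meV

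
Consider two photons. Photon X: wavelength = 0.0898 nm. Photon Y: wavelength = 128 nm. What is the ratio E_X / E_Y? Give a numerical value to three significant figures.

1430

E_X = 2.212·10^-15 J (from wavelength = 0.0898 nm, via E = hc/λ).
E_Y = 1.552·10^-18 J (from wavelength = 128 nm, via E = hc/λ).
Ratio = 2.212·10^-15 / 1.552·10^-18 = 1430.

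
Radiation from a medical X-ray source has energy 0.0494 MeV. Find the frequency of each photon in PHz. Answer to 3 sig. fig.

1.19 × 10^4 PHz

In SI units: E = 0.0494 MeV = 7.9148 × 10^-15 J.
Since f = E/h for a photon, f = 1.194 × 10^19 Hz.
Converting to PHz: f = 11940 PHz ≈ 1.19 × 10^4 PHz.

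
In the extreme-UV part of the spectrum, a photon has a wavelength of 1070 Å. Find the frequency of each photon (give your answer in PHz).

Take c = 2.99792458 × 10^8 m/s.
In SI units: λ = 1070 Å = 1.07 × 10^-7 m.
The photon relation is f = c/λ, giving f = 2.802 × 10^15 Hz.
Converting to PHz: f = 2.802 PHz ≈ 2.80 PHz.

2.80 PHz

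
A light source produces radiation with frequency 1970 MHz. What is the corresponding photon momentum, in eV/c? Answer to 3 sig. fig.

Use h = 6.62607015·10^-34 J·s, c = 2.99792458·10^8 m/s, 1 eV = 1.602176634·10^-19 J.
In SI units: f = 1970 MHz = 1.97·10^9 Hz.
The photon relation is p = hf/c, giving p = 4.354·10^-33 kg·m/s.
Converting to eV/c: p = 8.147·10^-6 eV/c ≈ 8.15·10^-6 eV/c.

8.15·10^-6 eV/c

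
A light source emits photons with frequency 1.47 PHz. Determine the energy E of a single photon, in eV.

Use h = 6.62607015 × 10^-34 J·s, 1 eV = 1.602176634 × 10^-19 J.
Convert to SI: f = 1.47 PHz = 1.47 × 10^15 Hz.
Since E = hf for a photon, E = 9.740 × 10^-19 J.
Converting to eV: E = 6.079 eV ≈ 6.08 eV.

6.08 eV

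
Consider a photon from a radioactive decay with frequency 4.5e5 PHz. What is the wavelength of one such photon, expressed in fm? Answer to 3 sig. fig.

In SI units: f = 4.5e5 PHz = 4.5e20 Hz.
Since λ = c/f for a photon, λ = 6.662e-13 m.
Converting to fm: λ = 666.2 fm ≈ 666 fm.

666 fm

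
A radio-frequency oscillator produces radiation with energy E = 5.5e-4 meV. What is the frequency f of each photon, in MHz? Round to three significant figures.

133 MHz

First convert: E = 5.5e-4 meV = 8.8120e-26 J.
Since f = E/h for a photon, f = 1.330e8 Hz.
Converting to MHz: f = 133.0 MHz ≈ 133 MHz.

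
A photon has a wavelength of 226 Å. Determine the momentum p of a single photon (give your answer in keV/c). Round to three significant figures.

0.0549 keV/c

In SI units: λ = 226 Å = 2.26 × 10^-8 m.
The photon relation is p = h/λ, giving p = 2.932 × 10^-26 kg·m/s.
Converting to keV/c: p = 0.05486 keV/c ≈ 0.0549 keV/c.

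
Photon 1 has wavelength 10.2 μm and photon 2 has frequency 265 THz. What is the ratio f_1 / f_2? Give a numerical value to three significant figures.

f_1 = 2.939 × 10^13 Hz (from wavelength = 10.2 μm, via f = c/λ).
f_2 = 2.650 × 10^14 Hz (from frequency = 265 THz, via f given directly).
Ratio = 2.939 × 10^13 / 2.650 × 10^14 = 0.111.

0.111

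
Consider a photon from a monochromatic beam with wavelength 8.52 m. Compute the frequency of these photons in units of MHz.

The photon relation is f = c/λ, giving f = 3.519e7 Hz.
Converting to MHz: f = 35.19 MHz ≈ 35.2 MHz.

35.2 MHz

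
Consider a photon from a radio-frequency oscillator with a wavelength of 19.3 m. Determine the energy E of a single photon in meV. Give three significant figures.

Use h = 6.62607015e-34 J·s, c = 2.99792458e8 m/s, 1 eV = 1.602176634e-19 J.
Apply E = hc/λ: E = 1.029e-26 J.
Converting to meV: E = 6.424e-5 meV ≈ 6.42e-5 meV.

6.42e-5 meV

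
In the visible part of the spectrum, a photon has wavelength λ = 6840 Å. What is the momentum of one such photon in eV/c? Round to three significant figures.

(h = 6.62607015 × 10^-34 J·s, c = 2.99792458 × 10^8 m/s, 1 eV = 1.602176634 × 10^-19 J.)
Convert to SI: λ = 6840 Å = 6.84 × 10^-7 m.
Apply p = h/λ: p = 9.687 × 10^-28 kg·m/s.
Converting to eV/c: p = 1.813 eV/c ≈ 1.81 eV/c.

1.81 eV/c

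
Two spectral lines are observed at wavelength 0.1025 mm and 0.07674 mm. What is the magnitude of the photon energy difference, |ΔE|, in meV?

Using E = hc/λ: E₁ = 1.9380e-21 J, E₂ = 2.5885e-21 J.
|ΔE| = |1.9380e-21 − 2.5885e-21| = 6.51e-22 J = 4.06 meV.

4.06 meV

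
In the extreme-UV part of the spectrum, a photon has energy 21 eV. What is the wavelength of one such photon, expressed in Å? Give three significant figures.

590 Å

In SI units: E = 21 eV = 3.3646e-18 J.
Apply λ = hc/E: λ = 5.904e-8 m.
Converting to Å: λ = 590.4 Å ≈ 590 Å.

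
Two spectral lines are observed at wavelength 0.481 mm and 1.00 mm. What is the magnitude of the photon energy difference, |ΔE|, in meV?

Using E = hc/λ: E₁ = 4.130 × 10^-22 J, E₂ = 1.986 × 10^-22 J.
|ΔE| = |4.130 × 10^-22 − 1.986 × 10^-22| = 2.14 × 10^-22 J = 1.34 meV.

1.34 meV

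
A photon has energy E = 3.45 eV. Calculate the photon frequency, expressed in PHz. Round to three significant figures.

0.834 PHz

Convert to SI: E = 3.45 eV = 5.5275e-19 J.
The photon relation is f = E/h, giving f = 8.342e14 Hz.
Converting to PHz: f = 0.8342 PHz ≈ 0.834 PHz.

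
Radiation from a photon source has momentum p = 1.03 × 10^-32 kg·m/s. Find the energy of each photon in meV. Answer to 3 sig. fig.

0.0193 meV

Use c = 2.99792458 × 10^8 m/s, 1 eV = 1.602176634 × 10^-19 J.
For a photon E = pc, so E = 3.088 × 10^-24 J.
Converting to meV: E = 0.01927 meV ≈ 0.0193 meV.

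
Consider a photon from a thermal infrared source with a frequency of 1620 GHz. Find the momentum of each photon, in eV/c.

Use h = 6.62607015e-34 J·s, c = 2.99792458e8 m/s, 1 eV = 1.602176634e-19 J.
First convert: f = 1620 GHz = 1.62e12 Hz.
The photon relation is p = hf/c, giving p = 3.581e-30 kg·m/s.
Converting to eV/c: p = 0.006700 eV/c ≈ 6.70e-3 eV/c.

6.70e-3 eV/c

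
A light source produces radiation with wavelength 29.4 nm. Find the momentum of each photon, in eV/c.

42.2 eV/c

In SI units: λ = 29.4 nm = 2.94·10^-8 m.
For a photon p = h/λ, so p = 2.254·10^-26 kg·m/s.
Converting to eV/c: p = 42.17 eV/c ≈ 42.2 eV/c.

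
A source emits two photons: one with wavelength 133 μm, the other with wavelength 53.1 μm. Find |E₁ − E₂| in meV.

14.0 meV

Using E = hc/λ: E₁ = 1.494·10^-21 J, E₂ = 3.741·10^-21 J.
|ΔE| = |1.494·10^-21 − 3.741·10^-21| = 2.25·10^-21 J = 14.0 meV.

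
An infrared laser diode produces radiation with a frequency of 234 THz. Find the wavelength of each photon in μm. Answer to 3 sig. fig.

1.28 μm

Take c = 2.99792458e8 m/s.
Convert to SI: f = 234 THz = 2.34e14 Hz.
Since λ = c/f for a photon, λ = 1.281e-6 m.
Converting to μm: λ = 1.281 μm ≈ 1.28 μm.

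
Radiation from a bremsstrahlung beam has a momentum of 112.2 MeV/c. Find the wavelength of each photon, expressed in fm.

Take h = 6.62607015e-34 J·s, c = 2.99792458e8 m/s, 1 eV = 1.602176634e-19 J.
In SI units: p = 112.2 MeV/c = 5.9963e-20 kg·m/s.
The photon relation is λ = h/p, giving λ = 1.105e-14 m.
Converting to fm: λ = 11.05 fm ≈ 11.1 fm.

11.1 fm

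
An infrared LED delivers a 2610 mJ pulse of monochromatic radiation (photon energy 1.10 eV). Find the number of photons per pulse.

1.48 × 10^19 photons

Per-photon energy: E = 1.762 × 10^-19 J (from energy = 1.10 eV).
N = E_total / E_photon = 2.61 J / 1.762 × 10^-19 J = 1.48 × 10^19.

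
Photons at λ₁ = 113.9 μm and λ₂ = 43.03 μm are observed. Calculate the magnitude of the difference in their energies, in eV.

0.0179 eV

Using E = hc/λ: E₁ = 1.7440·10^-21 J, E₂ = 4.6164·10^-21 J.
|ΔE| = |1.7440·10^-21 − 4.6164·10^-21| = 2.87·10^-21 J = 0.0179 eV.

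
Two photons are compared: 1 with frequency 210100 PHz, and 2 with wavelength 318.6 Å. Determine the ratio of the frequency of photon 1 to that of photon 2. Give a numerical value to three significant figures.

2.23·10^4

f_1 = 2.101·10^20 Hz (from frequency = 210100 PHz, via f given directly).
f_2 = 9.410·10^15 Hz (from wavelength = 318.6 Å, via f = c/λ).
Ratio = 2.101·10^20 / 9.410·10^15 = 2.23·10^4.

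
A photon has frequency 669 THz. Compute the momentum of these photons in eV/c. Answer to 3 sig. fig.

Take h = 6.62607015e-34 J·s, c = 2.99792458e8 m/s, 1 eV = 1.602176634e-19 J.
Convert to SI: f = 669 THz = 6.69e14 Hz.
For a photon p = hf/c, so p = 1.479e-27 kg·m/s.
Converting to eV/c: p = 2.767 eV/c ≈ 2.77 eV/c.

2.77 eV/c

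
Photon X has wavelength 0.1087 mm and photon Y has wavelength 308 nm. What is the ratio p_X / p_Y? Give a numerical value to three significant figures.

2.83e-3

p_X = 6.096e-30 kg·m/s (from wavelength = 0.1087 mm, via p = h/λ).
p_Y = 2.151e-27 kg·m/s (from wavelength = 308 nm, via p = h/λ).
Ratio = 6.096e-30 / 2.151e-27 = 2.83e-3.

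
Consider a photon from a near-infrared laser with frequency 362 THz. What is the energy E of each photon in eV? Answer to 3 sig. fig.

(h = 6.62607015e-34 J·s, 1 eV = 1.602176634e-19 J.)
First convert: f = 362 THz = 3.62e14 Hz.
The photon relation is E = hf, giving E = 2.399e-19 J.
Converting to eV: E = 1.497 eV ≈ 1.50 eV.

1.50 eV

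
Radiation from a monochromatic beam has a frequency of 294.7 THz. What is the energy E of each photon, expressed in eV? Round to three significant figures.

1.22 eV

First convert: f = 294.7 THz = 2.947 × 10^14 Hz.
Since E = hf for a photon, E = 1.953 × 10^-19 J.
Converting to eV: E = 1.219 eV ≈ 1.22 eV.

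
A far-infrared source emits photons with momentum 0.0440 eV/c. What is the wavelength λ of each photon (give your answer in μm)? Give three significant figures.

28.2 μm

Convert to SI: p = 0.0440 eV/c = 2.3515e-29 kg·m/s.
The photon relation is λ = h/p, giving λ = 2.818e-5 m.
Converting to μm: λ = 28.18 μm ≈ 28.2 μm.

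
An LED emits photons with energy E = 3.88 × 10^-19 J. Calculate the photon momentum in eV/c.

2.42 eV/c

Apply p = E/c: p = 1.294 × 10^-27 kg·m/s.
Converting to eV/c: p = 2.422 eV/c ≈ 2.42 eV/c.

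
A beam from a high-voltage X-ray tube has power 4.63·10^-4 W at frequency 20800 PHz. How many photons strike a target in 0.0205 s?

6.89·10^8 photons

Total energy: E_total = P·t = 4.63·10^-4 × 0.0205 = 9.492·10^-6 J.
Per-photon energy: E = 1.378·10^-14 J.
N = E_total / E_photon = 6.89·10^8.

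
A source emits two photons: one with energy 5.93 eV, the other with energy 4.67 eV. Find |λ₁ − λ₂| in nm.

56.4 nm

Using λ = hc/E: λ₁ = 2.091 × 10^-7 m, λ₂ = 2.655 × 10^-7 m.
|Δλ| = |2.091 × 10^-7 − 2.655 × 10^-7| = 5.64 × 10^-8 m = 56.4 nm.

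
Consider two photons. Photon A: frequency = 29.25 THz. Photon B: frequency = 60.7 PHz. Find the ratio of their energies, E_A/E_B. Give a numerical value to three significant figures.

E_A = 1.938 × 10^-20 J (from frequency = 29.25 THz, via E = hf).
E_B = 4.022 × 10^-17 J (from frequency = 60.7 PHz, via E = hf).
Ratio = 1.938 × 10^-20 / 4.022 × 10^-17 = 4.82 × 10^-4.

4.82 × 10^-4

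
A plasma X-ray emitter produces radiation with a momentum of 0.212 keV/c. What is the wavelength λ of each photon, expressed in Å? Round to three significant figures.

58.5 Å

Convert to SI: p = 0.212 keV/c = 1.1330 × 10^-25 kg·m/s.
The photon relation is λ = h/p, giving λ = 5.848 × 10^-9 m.
Converting to Å: λ = 58.48 Å ≈ 58.5 Å.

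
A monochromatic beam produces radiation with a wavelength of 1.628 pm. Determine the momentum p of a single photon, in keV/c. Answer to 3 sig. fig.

762 keV/c

(h = 6.62607015 × 10^-34 J·s, c = 2.99792458 × 10^8 m/s, 1 eV = 1.602176634 × 10^-19 J.)
First convert: λ = 1.628 pm = 1.628 × 10^-12 m.
Since p = h/λ for a photon, p = 4.070 × 10^-22 kg·m/s.
Converting to keV/c: p = 761.6 keV/c ≈ 762 keV/c.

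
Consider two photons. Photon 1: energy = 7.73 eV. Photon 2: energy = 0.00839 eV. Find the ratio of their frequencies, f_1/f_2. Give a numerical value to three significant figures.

f_1 = 1.869e15 Hz (from energy = 7.73 eV, via f = E/h).
f_2 = 2.029e12 Hz (from energy = 0.00839 eV, via f = E/h).
Ratio = 1.869e15 / 2.029e12 = 921.

921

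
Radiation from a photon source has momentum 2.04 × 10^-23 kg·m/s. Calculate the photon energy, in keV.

Since E = pc for a photon, E = 6.116 × 10^-15 J.
Converting to keV: E = 38.17 keV ≈ 38.2 keV.

38.2 keV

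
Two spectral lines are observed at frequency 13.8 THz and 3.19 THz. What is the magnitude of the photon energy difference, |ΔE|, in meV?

Using E = hf: E₁ = 9.144 × 10^-21 J, E₂ = 2.114 × 10^-21 J.
|ΔE| = |9.144 × 10^-21 − 2.114 × 10^-21| = 7.03 × 10^-21 J = 43.9 meV.

43.9 meV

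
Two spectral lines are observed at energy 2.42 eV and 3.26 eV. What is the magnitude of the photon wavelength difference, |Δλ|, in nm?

132 nm

Using λ = hc/E: λ₁ = 5.123·10^-7 m, λ₂ = 3.803·10^-7 m.
|Δλ| = |5.123·10^-7 − 3.803·10^-7| = 1.32·10^-7 m = 132 nm.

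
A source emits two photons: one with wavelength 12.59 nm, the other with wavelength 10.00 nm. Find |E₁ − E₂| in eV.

25.5 eV

Using E = hc/λ: E₁ = 1.5778 × 10^-17 J, E₂ = 1.9864 × 10^-17 J.
|ΔE| = |1.5778 × 10^-17 − 1.9864 × 10^-17| = 4.09 × 10^-18 J = 25.5 eV.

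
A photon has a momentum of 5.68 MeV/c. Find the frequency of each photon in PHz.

1.37 × 10^6 PHz

Convert to SI: p = 5.68 MeV/c = 3.0356 × 10^-21 kg·m/s.
Apply f = pc/h: f = 1.373 × 10^21 Hz.
Converting to PHz: f = 1.373 × 10^6 PHz ≈ 1.37 × 10^6 PHz.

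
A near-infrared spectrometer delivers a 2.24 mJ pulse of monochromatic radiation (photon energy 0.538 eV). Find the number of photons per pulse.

2.60 × 10^16 photons

Per-photon energy: E = 8.620 × 10^-20 J (from energy = 0.538 eV).
N = E_total / E_photon = 0.00224 J / 8.620 × 10^-20 J = 2.60 × 10^16.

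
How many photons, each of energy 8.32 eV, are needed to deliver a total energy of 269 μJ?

Per-photon energy: E = 1.333e-18 J (from energy = 8.32 eV).
N = E_total / E_photon = 2.69e-4 J / 1.333e-18 J = 2.02e14.

2.02e14 photons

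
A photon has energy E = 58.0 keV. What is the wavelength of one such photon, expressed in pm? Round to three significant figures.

21.4 pm

(h = 6.62607015 × 10^-34 J·s, c = 2.99792458 × 10^8 m/s, 1 eV = 1.602176634 × 10^-19 J.)
First convert: E = 58.0 keV = 9.2926 × 10^-15 J.
For a photon λ = hc/E, so λ = 2.138 × 10^-11 m.
Converting to pm: λ = 21.38 pm ≈ 21.4 pm.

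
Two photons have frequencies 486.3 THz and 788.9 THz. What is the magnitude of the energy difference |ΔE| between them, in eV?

Using E = hf: E₁ = 3.2223 × 10^-19 J, E₂ = 5.2273 × 10^-19 J.
|ΔE| = |3.2223 × 10^-19 − 5.2273 × 10^-19| = 2.01 × 10^-19 J = 1.25 eV.

1.25 eV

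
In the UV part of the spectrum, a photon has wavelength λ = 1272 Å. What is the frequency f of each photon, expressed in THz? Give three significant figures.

Convert to SI: λ = 1272 Å = 1.272e-7 m.
Since f = c/λ for a photon, f = 2.357e15 Hz.
Converting to THz: f = 2357 THz ≈ 2360 THz.

2360 THz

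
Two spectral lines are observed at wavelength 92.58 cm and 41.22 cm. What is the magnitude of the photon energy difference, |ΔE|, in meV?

1.67e-3 meV

Using E = hc/λ: E₁ = 2.1457e-25 J, E₂ = 4.8191e-25 J.
|ΔE| = |2.1457e-25 − 4.8191e-25| = 2.67e-25 J = 1.67e-3 meV.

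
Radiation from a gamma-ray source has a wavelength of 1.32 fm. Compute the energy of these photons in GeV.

First convert: λ = 1.32 fm = 1.32e-15 m.
Apply E = hc/λ: E = 1.505e-10 J.
Converting to GeV: E = 0.9393 GeV ≈ 0.939 GeV.

0.939 GeV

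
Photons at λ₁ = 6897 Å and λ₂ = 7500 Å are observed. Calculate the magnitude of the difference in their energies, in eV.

0.145 eV

Using E = hc/λ: E₁ = 2.8802e-19 J, E₂ = 2.6486e-19 J.
|ΔE| = |2.8802e-19 − 2.6486e-19| = 2.32e-20 J = 0.145 eV.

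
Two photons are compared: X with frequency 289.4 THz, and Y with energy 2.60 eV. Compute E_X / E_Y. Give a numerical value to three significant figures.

0.460

E_X = 1.918 × 10^-19 J (from frequency = 289.4 THz, via E = hf).
E_Y = 4.166 × 10^-19 J (from energy = 2.60 eV, via E given directly).
Ratio = 1.918 × 10^-19 / 4.166 × 10^-19 = 0.460.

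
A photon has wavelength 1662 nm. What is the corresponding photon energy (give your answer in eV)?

0.746 eV

Convert to SI: λ = 1662 nm = 1.662 × 10^-6 m.
Apply E = hc/λ: E = 1.195 × 10^-19 J.
Converting to eV: E = 0.7460 eV ≈ 0.746 eV.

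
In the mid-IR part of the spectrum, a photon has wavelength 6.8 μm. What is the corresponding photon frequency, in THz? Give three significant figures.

(c = 2.99792458e8 m/s.)
In SI units: λ = 6.8 μm = 6.8e-6 m.
Since f = c/λ for a photon, f = 4.409e13 Hz.
Converting to THz: f = 44.09 THz ≈ 44.1 THz.

44.1 THz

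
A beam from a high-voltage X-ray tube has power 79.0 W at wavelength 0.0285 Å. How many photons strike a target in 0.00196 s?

Total energy: E_total = P·t = 79.0 × 0.00196 = 0.1548 J.
Per-photon energy: E = 6.970e-14 J.
N = E_total / E_photon = 2.22e12.

2.22e12 photons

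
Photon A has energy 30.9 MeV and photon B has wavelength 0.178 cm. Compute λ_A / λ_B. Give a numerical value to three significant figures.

2.25e-11

λ_A = 4.012e-14 m (from energy = 30.9 MeV, via λ = hc/E).
λ_B = 0.001780 m (from wavelength = 0.178 cm, via λ given directly).
Ratio = 4.012e-14 / 0.001780 = 2.25e-11.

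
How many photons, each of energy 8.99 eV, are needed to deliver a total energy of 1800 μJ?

Per-photon energy: E = 1.440 × 10^-18 J (from energy = 8.99 eV).
N = E_total / E_photon = 0.00180 J / 1.440 × 10^-18 J = 1.25 × 10^15.

1.25 × 10^15 photons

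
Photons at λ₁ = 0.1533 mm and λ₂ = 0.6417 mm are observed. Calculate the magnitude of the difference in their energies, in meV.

Using E = hc/λ: E₁ = 1.2958 × 10^-21 J, E₂ = 3.0956 × 10^-22 J.
|ΔE| = |1.2958 × 10^-21 − 3.0956 × 10^-22| = 9.86 × 10^-22 J = 6.16 meV.

6.16 meV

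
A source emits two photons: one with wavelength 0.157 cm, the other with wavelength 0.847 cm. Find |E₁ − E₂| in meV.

Using E = hc/λ: E₁ = 1.265e-22 J, E₂ = 2.345e-23 J.
|ΔE| = |1.265e-22 − 2.345e-23| = 1.03e-22 J = 0.643 meV.

0.643 meV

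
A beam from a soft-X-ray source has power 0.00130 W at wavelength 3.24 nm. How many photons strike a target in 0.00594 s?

Total energy: E_total = P·t = 0.00130 × 0.00594 = 7.722·10^-6 J.
Per-photon energy: E = 6.131·10^-17 J.
N = E_total / E_photon = 1.26·10^11.

1.26·10^11 photons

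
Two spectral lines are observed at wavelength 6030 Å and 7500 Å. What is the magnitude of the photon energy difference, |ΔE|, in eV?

0.403 eV

Using E = hc/λ: E₁ = 3.294e-19 J, E₂ = 2.649e-19 J.
|ΔE| = |3.294e-19 − 2.649e-19| = 6.46e-20 J = 0.403 eV.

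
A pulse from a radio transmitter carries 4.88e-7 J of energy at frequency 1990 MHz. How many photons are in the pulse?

Per-photon energy: E = 1.319e-24 J (from frequency = 1990 MHz).
N = E_total / E_photon = 4.88e-7 J / 1.319e-24 J = 3.70e17.

3.70e17 photons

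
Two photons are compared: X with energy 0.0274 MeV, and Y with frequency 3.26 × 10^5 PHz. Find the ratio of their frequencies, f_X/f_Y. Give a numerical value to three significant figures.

0.0203

f_X = 6.625 × 10^18 Hz (from energy = 0.0274 MeV, via f = E/h).
f_Y = 3.260 × 10^20 Hz (from frequency = 3.26 × 10^5 PHz, via f given directly).
Ratio = 6.625 × 10^18 / 3.260 × 10^20 = 0.0203.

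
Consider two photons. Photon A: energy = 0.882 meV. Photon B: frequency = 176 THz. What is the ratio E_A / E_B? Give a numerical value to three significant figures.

1.21·10^-3

E_A = 1.413·10^-22 J (from energy = 0.882 meV, via E given directly).
E_B = 1.166·10^-19 J (from frequency = 176 THz, via E = hf).
Ratio = 1.413·10^-22 / 1.166·10^-19 = 1.21·10^-3.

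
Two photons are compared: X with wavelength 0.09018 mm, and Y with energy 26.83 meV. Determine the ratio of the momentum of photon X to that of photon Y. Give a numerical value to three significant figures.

0.512

p_X = 7.348 × 10^-30 kg·m/s (from wavelength = 0.09018 mm, via p = h/λ).
p_Y = 1.434 × 10^-29 kg·m/s (from energy = 26.83 meV, via p = E/c).
Ratio = 7.348 × 10^-30 / 1.434 × 10^-29 = 0.512.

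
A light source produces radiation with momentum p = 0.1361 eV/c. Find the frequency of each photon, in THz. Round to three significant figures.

Convert to SI: p = 0.1361 eV/c = 7.2736 × 10^-29 kg·m/s.
Apply f = pc/h: f = 3.291 × 10^13 Hz.
Converting to THz: f = 32.91 THz ≈ 32.9 THz.

32.9 THz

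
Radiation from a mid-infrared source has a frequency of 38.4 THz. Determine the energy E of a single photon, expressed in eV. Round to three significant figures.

Use h = 6.62607015 × 10^-34 J·s, 1 eV = 1.602176634 × 10^-19 J.
In SI units: f = 38.4 THz = 3.84 × 10^13 Hz.
For a photon E = hf, so E = 2.544 × 10^-20 J.
Converting to eV: E = 0.1588 eV ≈ 0.159 eV.

0.159 eV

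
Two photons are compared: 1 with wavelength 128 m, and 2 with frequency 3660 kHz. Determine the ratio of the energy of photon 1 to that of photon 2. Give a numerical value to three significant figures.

E_1 = 1.552·10^-27 J (from wavelength = 128 m, via E = hc/λ).
E_2 = 2.425·10^-27 J (from frequency = 3660 kHz, via E = hf).
Ratio = 1.552·10^-27 / 2.425·10^-27 = 0.640.

0.640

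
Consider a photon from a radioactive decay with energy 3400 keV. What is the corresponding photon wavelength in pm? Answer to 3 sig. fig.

0.365 pm

Take h = 6.62607015 × 10^-34 J·s, c = 2.99792458 × 10^8 m/s, 1 eV = 1.602176634 × 10^-19 J.
In SI units: E = 3400 keV = 5.4474 × 10^-13 J.
The photon relation is λ = hc/E, giving λ = 3.647 × 10^-13 m.
Converting to pm: λ = 0.3647 pm ≈ 0.365 pm.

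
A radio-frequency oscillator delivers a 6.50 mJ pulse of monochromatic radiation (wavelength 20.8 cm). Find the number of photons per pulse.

Per-photon energy: E = 9.550e-25 J (from wavelength = 20.8 cm).
N = E_total / E_photon = 0.00650 J / 9.550e-25 J = 6.81e21.

6.81e21 photons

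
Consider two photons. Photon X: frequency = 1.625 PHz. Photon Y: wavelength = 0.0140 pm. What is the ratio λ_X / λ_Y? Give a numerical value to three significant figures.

λ_X = 1.845e-7 m (from frequency = 1.625 PHz, via λ = c/f).
λ_Y = 1.400e-14 m (from wavelength = 0.0140 pm, via λ given directly).
Ratio = 1.845e-7 / 1.400e-14 = 1.32e7.

1.32e7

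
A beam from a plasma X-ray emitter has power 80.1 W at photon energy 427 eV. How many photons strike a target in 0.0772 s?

Total energy: E_total = P·t = 80.1 × 0.0772 = 6.184 J.
Per-photon energy: E = 6.841 × 10^-17 J.
N = E_total / E_photon = 9.04 × 10^16.

9.04 × 10^16 photons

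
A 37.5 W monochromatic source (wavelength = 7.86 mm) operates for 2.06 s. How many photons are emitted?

3.06·10^24 photons

Total energy: E_total = P·t = 37.5 × 2.06 = 77.25 J.
Per-photon energy: E = 2.527·10^-23 J.
N = E_total / E_photon = 3.06·10^24.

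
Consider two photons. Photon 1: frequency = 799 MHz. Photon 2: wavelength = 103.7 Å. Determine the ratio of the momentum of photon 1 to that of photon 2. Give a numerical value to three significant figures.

2.76e-8

p_1 = 1.766e-33 kg·m/s (from frequency = 799 MHz, via p = hf/c).
p_2 = 6.390e-26 kg·m/s (from wavelength = 103.7 Å, via p = h/λ).
Ratio = 1.766e-33 / 6.390e-26 = 2.76e-8.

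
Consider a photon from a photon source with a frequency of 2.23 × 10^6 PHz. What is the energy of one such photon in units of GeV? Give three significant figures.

First convert: f = 2.23 × 10^6 PHz = 2.23 × 10^21 Hz.
Since E = hf for a photon, E = 1.478 × 10^-12 J.
Converting to GeV: E = 0.009223 GeV ≈ 9.22 × 10^-3 GeV.

9.22 × 10^-3 GeV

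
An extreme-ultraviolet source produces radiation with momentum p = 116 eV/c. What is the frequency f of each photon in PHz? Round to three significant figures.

(h = 6.62607015e-34 J·s, c = 2.99792458e8 m/s, 1 eV = 1.602176634e-19 J.)
Convert to SI: p = 116 eV/c = 6.1994e-26 kg·m/s.
The photon relation is f = pc/h, giving f = 2.805e16 Hz.
Converting to PHz: f = 28.05 PHz ≈ 28.0 PHz.

28.0 PHz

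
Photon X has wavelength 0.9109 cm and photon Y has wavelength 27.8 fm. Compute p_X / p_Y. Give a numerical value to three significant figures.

p_X = 7.274 × 10^-32 kg·m/s (from wavelength = 0.9109 cm, via p = h/λ).
p_Y = 2.383 × 10^-20 kg·m/s (from wavelength = 27.8 fm, via p = h/λ).
Ratio = 7.274 × 10^-32 / 2.383 × 10^-20 = 3.05 × 10^-12.

3.05 × 10^-12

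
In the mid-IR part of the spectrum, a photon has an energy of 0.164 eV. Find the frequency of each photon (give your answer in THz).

39.7 THz

(h = 6.62607015·10^-34 J·s, 1 eV = 1.602176634·10^-19 J.)
First convert: E = 0.164 eV = 2.6276·10^-20 J.
Apply f = E/h: f = 3.966·10^13 Hz.
Converting to THz: f = 39.66 THz ≈ 39.7 THz.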